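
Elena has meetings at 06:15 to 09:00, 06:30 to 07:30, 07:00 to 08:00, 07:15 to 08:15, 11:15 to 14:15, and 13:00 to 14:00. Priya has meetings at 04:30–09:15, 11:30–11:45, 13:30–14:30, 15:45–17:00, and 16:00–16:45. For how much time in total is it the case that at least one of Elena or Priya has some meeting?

First set merges to 06:15–09:00, 11:15–14:15.
Second set merges to 04:30–09:15, 11:30–11:45, 13:30–14:30, 15:45–17:00.
A ∪ B = 04:30–09:15, 11:15–14:30, 15:45–17:00.
Total: 4 h 45 min + 3 h 15 min + 1 h 15 min = 9 h 15 min.

9 h 15 min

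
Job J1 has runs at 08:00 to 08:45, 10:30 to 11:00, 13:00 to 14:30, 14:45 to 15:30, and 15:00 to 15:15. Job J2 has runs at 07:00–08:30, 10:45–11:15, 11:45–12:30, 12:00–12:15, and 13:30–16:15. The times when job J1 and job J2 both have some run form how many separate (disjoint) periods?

4

Merge the first list: 08:00–08:45, 10:30–11:00, 13:00–14:30, 14:45–15:30.
Merge the second list: 07:00–08:30, 10:45–11:15, 11:45–12:30, 13:30–16:15.
A ∩ B = 08:00–08:30, 10:45–11:00, 13:30–14:30, 14:45–15:30.
That is 4 disjoint pieces.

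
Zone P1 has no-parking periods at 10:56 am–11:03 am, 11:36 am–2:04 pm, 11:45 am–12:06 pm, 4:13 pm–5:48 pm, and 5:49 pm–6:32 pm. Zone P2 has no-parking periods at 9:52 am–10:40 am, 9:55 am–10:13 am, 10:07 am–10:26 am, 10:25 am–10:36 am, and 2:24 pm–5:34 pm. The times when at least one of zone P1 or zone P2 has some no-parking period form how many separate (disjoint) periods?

5

First set merges to 10:56 am–11:03 am, 11:36 am–2:04 pm, 4:13 pm–5:48 pm, 5:49 pm–6:32 pm.
Second set merges to 9:52 am–10:40 am, 2:24 pm–5:34 pm.
A ∪ B = 9:52 am–10:40 am, 10:56 am–11:03 am, 11:36 am–2:04 pm, 2:24 pm–5:48 pm, 5:49 pm–6:32 pm.
That is 5 disjoint pieces.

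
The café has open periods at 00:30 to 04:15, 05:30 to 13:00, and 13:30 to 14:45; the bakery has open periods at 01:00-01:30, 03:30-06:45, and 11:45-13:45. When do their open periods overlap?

01:00-01:30, 03:30-04:15, 05:30-06:45, 11:45-13:00, 13:30-13:45

00:30-04:15 ∩ B → 01:00-01:30, 03:30-04:15.
05:30-13:00 ∩ B → 05:30-06:45, 11:45-13:00.
13:30-14:45 ∩ B → 13:30-13:45.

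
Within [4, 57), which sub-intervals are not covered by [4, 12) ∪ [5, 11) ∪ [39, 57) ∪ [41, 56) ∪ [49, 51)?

[12, 39)

The merged coverage is [4, 12), [39, 57).
Uncovered inside [4, 57): [12, 39).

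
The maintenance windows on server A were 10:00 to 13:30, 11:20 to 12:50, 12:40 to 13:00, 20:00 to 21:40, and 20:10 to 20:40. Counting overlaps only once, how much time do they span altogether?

5 h 10 min

Merged: 10:00–13:30, 20:00–21:40.
Lengths: 3 h 30 min + 1 h 40 min = 5 h 10 min.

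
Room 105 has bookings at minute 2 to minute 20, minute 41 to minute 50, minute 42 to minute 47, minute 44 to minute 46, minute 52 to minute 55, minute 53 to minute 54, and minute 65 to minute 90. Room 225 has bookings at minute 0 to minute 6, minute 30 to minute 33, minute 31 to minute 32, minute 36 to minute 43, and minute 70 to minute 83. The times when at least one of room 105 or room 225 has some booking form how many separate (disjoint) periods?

5

First set merges to minute 2 to minute 20, minute 41 to minute 50, minute 52 to minute 55, minute 65 to minute 90.
Second set merges to minute 0 to minute 6, minute 30 to minute 33, minute 36 to minute 43, minute 70 to minute 83.
A ∪ B = minute 0 to minute 20, minute 30 to minute 33, minute 36 to minute 50, minute 52 to minute 55, minute 65 to minute 90.
That is 5 disjoint pieces.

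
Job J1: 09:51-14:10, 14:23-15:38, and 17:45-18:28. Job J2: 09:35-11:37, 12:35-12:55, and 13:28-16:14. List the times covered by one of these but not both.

A but not B: 11:37–12:35, 12:55–13:28, 17:45–18:28.
B but not A: 09:35–09:51, 14:10–14:23, 15:38–16:14.
Combining gives A △ B.

09:35–09:51, 11:37–12:35, 12:55–13:28, 14:10–14:23, 15:38–16:14, 17:45–18:28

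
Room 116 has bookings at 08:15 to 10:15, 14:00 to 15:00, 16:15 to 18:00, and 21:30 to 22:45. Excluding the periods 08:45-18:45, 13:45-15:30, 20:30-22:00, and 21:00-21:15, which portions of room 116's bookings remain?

B, merged: 08:45–18:45, 20:30–22:00.
08:15–10:15 minus B → 08:15–08:45.
14:00–15:00: fully covered by B → removed.
16:15–18:00: fully covered by B → removed.
21:30–22:45 minus B → 22:00–22:45.

08:15–08:45, 22:00–22:45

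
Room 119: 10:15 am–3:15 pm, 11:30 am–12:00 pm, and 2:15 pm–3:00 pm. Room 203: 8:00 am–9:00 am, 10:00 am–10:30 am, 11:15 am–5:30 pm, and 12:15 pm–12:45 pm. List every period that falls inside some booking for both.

Merge the first list: 10:15 am–3:15 pm.
Merge the second list: 8:00 am–9:00 am, 10:00 am–10:30 am, 11:15 am–5:30 pm.
10:15 am–3:15 pm ∩ B → 10:15 am–10:30 am, 11:15 am–3:15 pm.

10:15 am–10:30 am, 11:15 am–3:15 pm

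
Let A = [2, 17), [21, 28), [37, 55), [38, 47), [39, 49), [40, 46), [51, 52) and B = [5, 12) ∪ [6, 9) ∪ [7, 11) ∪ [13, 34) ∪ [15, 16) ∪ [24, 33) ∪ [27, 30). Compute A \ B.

[2, 5) ∪ [12, 13) ∪ [37, 55)

A, merged: [2, 17), [21, 28), [37, 55).
B, merged: [5, 12), [13, 34).
[2, 17) with B removed leaves [2, 5), [12, 13).
[21, 28) lies entirely inside B → drops out.
[37, 55) is untouched.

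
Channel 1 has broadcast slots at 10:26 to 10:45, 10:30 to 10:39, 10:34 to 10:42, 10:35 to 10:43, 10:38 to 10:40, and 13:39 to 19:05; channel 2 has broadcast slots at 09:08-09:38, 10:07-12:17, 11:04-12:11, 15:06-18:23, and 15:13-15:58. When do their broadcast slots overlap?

First set merges to 10:26-10:45, 13:39-19:05.
Second set merges to 09:08-09:38, 10:07-12:17, 15:06-18:23.
10:26-10:45 meets the second set on 10:26-10:45.
13:39-19:05 meets the second set on 15:06-18:23.

10:26-10:45, 15:06-18:23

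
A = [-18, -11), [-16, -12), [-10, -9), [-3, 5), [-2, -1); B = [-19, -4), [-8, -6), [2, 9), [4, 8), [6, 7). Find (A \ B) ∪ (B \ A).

A, merged: [-18, -11), [-10, -9), [-3, 5).
B, merged: [-19, -4), [2, 9).
A \ B = [-3, 2).
B \ A = [-19, -18), [-11, -10), [-9, -4), [5, 9).
Union of the two gives the symmetric difference.

[-19, -18) ∪ [-11, -10) ∪ [-9, -4) ∪ [-3, 2) ∪ [5, 9)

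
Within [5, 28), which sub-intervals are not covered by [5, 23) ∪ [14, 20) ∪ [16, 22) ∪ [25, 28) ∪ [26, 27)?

[23, 25)

The merged coverage is [5, 23), [25, 28).
Gaps within [5, 28): [23, 25).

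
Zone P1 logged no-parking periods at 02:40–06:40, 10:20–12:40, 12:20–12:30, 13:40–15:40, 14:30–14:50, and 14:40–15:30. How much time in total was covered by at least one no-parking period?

8 h 20 min

Merged: 02:40-06:40, 10:20-12:40, 13:40-15:40.
Lengths: 4 h + 2 h 20 min + 2 h = 8 h 20 min.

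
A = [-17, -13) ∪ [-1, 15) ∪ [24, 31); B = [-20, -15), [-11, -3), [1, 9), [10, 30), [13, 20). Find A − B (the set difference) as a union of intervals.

[-15, -13) ∪ [-1, 1) ∪ [9, 10) ∪ [30, 31)

Merge the second list: [-20, -15), [-11, -3), [1, 9), [10, 30).
[-17, -13) minus B → [-15, -13).
[-1, 15) minus B → [-1, 1), [9, 10).
[24, 31) minus B → [30, 31).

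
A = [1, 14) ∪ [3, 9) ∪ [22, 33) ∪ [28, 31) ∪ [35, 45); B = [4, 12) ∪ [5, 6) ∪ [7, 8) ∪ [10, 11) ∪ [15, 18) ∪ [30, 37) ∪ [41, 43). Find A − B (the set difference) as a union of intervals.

[1, 4) ∪ [12, 14) ∪ [22, 30) ∪ [37, 41) ∪ [43, 45)

Merge the first list: [1, 14), [22, 33), [35, 45).
Merge the second list: [4, 12), [15, 18), [30, 37), [41, 43).
[1, 14) with B removed leaves [1, 4), [12, 14).
[22, 33) with B removed leaves [22, 30).
[35, 45) with B removed leaves [37, 41), [43, 45).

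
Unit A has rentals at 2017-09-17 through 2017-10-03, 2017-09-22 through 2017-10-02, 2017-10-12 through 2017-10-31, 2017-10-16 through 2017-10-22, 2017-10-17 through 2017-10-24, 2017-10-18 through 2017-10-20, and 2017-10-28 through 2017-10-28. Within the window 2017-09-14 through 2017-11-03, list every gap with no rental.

2017-09-14 through 2017-09-16, 2017-10-04 through 2017-10-11, 2017-11-01 through 2017-11-03

The merged coverage is 2017-09-17 through 2017-10-03, 2017-10-12 through 2017-10-31.
Uncovered inside 2017-09-14 through 2017-11-03: 2017-09-14 through 2017-09-16, 2017-10-04 through 2017-10-11, 2017-11-01 through 2017-11-03.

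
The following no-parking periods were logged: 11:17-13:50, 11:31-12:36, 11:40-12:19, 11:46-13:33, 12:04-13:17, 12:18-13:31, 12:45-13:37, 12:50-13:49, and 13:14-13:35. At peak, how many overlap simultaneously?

At 13:14, 7 of the intervals are simultaneously active.
No point has more.

7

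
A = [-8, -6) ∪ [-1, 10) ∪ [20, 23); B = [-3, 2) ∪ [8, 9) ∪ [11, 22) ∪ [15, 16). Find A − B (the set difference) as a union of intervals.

[-8, -6) ∪ [2, 8) ∪ [9, 10) ∪ [22, 23)

Second set merges to [-3, 2), [8, 9), [11, 22).
[-8, -6) is untouched.
[-1, 10) with B removed leaves [2, 8), [9, 10).
[20, 23) with B removed leaves [22, 23).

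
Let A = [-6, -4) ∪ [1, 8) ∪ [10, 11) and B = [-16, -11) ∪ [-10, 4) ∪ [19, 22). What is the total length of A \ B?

5

A \ B = [4, 8), [10, 11).
Total: 4 + 1 = 5.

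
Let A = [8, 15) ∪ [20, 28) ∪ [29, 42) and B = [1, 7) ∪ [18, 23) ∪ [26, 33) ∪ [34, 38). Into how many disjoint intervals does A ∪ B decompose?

A ∪ B = [1, 7), [8, 15), [18, 42).
That is 3 disjoint pieces.

3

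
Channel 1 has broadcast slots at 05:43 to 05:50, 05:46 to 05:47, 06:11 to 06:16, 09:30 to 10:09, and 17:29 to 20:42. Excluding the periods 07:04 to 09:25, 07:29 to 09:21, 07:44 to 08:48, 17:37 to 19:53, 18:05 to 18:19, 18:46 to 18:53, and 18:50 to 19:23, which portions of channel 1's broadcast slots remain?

05:43–05:50, 06:11–06:16, 09:30–10:09, 17:29–17:37, 19:53–20:42

A, merged: 05:43–05:50, 06:11–06:16, 09:30–10:09, 17:29–20:42.
B, merged: 07:04–09:25, 17:37–19:53.
05:43–05:50: nothing removed.
06:11–06:16: nothing removed.
09:30–10:09: nothing removed.
17:29–20:42 \ B = 17:29–17:37, 19:53–20:42.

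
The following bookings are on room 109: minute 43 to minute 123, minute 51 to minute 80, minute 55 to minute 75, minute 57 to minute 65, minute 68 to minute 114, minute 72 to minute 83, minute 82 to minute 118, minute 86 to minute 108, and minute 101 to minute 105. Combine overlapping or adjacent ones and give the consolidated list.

minute 43 to minute 123

minute 51 to minute 80 overlaps/touches minute 43 to minute 123 → extend to minute 43 to minute 123.
minute 55 to minute 75 overlaps/touches minute 43 to minute 123 → extend to minute 43 to minute 123.
minute 57 to minute 65 overlaps/touches minute 43 to minute 123 → extend to minute 43 to minute 123.
minute 68 to minute 114 overlaps/touches minute 43 to minute 123 → extend to minute 43 to minute 123.
minute 72 to minute 83 overlaps/touches minute 43 to minute 123 → extend to minute 43 to minute 123.
minute 82 to minute 118 overlaps/touches minute 43 to minute 123 → extend to minute 43 to minute 123.
minute 86 to minute 108 overlaps/touches minute 43 to minute 123 → extend to minute 43 to minute 123.
minute 101 to minute 105 overlaps/touches minute 43 to minute 123 → extend to minute 43 to minute 123.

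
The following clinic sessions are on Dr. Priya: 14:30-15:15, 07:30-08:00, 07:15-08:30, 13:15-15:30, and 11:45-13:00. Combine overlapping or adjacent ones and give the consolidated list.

Sort by start: 07:15–08:30, 07:30–08:00, 11:45–13:00, 13:15–15:30, 14:30–15:15.
07:30–08:00 overlaps/touches 07:15–08:30 → extend to 07:15–08:30.
11:45–13:00 is disjoint → start new block.
13:15–15:30 is disjoint → start new block.
14:30–15:15 overlaps/touches 13:15–15:30 → extend to 13:15–15:30.

07:15–08:30, 11:45–13:00, 13:15–15:30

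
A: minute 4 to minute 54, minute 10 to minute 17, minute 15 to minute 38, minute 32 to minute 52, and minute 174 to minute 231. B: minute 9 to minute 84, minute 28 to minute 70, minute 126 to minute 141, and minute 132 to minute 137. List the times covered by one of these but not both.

First set merges to minute 4 to minute 54, minute 174 to minute 231.
Second set merges to minute 9 to minute 84, minute 126 to minute 141.
A \ B = minute 4 to minute 9, minute 174 to minute 231.
B \ A = minute 54 to minute 84, minute 126 to minute 141.
Union of the two gives the symmetric difference.

minute 4 to minute 9, minute 54 to minute 84, minute 126 to minute 141, minute 174 to minute 231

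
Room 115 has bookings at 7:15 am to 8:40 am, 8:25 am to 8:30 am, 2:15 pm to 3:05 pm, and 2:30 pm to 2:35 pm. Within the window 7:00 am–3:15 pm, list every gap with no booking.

7:00 am–7:15 am, 8:40 am–2:15 pm, 3:05 pm–3:15 pm

After merging, the occupied span is 7:15 am–8:40 am, 2:15 pm–3:05 pm.
Gaps within 7:00 am–3:15 pm: 7:00 am–7:15 am, 8:40 am–2:15 pm, 3:05 pm–3:15 pm.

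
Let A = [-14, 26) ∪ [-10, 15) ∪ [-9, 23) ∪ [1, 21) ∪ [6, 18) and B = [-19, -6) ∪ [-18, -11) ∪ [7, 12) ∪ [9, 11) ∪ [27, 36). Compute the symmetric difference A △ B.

[-19, -14) ∪ [-6, 7) ∪ [12, 26) ∪ [27, 36)

First set merges to [-14, 26).
Second set merges to [-19, -6), [7, 12), [27, 36).
A \ B = [-6, 7), [12, 26).
B \ A = [-19, -14), [27, 36).
Union of the two gives the symmetric difference.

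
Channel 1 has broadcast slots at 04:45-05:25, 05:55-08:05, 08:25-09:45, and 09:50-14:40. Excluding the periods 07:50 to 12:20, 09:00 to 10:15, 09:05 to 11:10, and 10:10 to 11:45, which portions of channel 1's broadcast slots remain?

04:45-05:25, 05:55-07:50, 12:20-14:40

B, merged: 07:50-12:20.
04:45-05:25: nothing removed.
05:55-08:05 \ B = 05:55-07:50.
08:25-09:45: entirely removed.
09:50-14:40 \ B = 12:20-14:40.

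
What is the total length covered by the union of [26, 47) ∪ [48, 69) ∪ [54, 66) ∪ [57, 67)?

42

Merged: [26, 47), [48, 69).
Lengths: 21 + 21 = 42.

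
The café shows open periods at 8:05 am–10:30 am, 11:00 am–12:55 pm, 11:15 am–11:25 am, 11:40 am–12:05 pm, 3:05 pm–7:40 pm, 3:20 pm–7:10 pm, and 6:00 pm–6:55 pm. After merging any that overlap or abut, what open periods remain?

8:05 am–10:30 am, 11:00 am–12:55 pm, 3:05 pm–7:40 pm

11:00 am–12:55 pm is disjoint → start new block.
11:15 am–11:25 am overlaps/touches 11:00 am–12:55 pm → extend to 11:00 am–12:55 pm.
11:40 am–12:05 pm overlaps/touches 11:00 am–12:55 pm → extend to 11:00 am–12:55 pm.
3:05 pm–7:40 pm is disjoint → start new block.
3:20 pm–7:10 pm overlaps/touches 3:05 pm–7:40 pm → extend to 3:05 pm–7:40 pm.
6:00 pm–6:55 pm overlaps/touches 3:05 pm–7:40 pm → extend to 3:05 pm–7:40 pm.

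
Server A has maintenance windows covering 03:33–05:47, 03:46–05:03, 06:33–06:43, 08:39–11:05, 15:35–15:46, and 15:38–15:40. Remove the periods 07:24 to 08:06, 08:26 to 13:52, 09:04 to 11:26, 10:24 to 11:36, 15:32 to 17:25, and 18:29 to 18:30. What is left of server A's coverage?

Merge the first list: 03:33-05:47, 06:33-06:43, 08:39-11:05, 15:35-15:46.
Merge the second list: 07:24-08:06, 08:26-13:52, 15:32-17:25, 18:29-18:30.
03:33-05:47: nothing removed.
06:33-06:43: nothing removed.
08:39-11:05: entirely removed.
15:35-15:46: entirely removed.

03:33-05:47, 06:33-06:43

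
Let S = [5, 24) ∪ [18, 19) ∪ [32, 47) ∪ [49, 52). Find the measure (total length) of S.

Merged: [5, 24), [32, 47), [49, 52).
Lengths: 19 + 15 + 3 = 37.

37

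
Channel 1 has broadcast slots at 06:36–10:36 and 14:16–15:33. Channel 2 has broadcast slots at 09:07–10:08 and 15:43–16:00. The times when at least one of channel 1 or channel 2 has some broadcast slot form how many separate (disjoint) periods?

3

A ∪ B = 06:36–10:36, 14:16–15:33, 15:43–16:00.
That is 3 disjoint pieces.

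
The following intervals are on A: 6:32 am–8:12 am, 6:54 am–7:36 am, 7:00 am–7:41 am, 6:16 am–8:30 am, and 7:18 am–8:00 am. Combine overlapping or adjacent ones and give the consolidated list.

6:16 am–8:30 am

Sort by start: 6:16 am–8:30 am, 6:32 am–8:12 am, 6:54 am–7:36 am, 7:00 am–7:41 am, 7:18 am–8:00 am.
6:32 am–8:12 am overlaps/touches 6:16 am–8:30 am → extend to 6:16 am–8:30 am.
6:54 am–7:36 am overlaps/touches 6:16 am–8:30 am → extend to 6:16 am–8:30 am.
7:00 am–7:41 am overlaps/touches 6:16 am–8:30 am → extend to 6:16 am–8:30 am.
7:18 am–8:00 am overlaps/touches 6:16 am–8:30 am → extend to 6:16 am–8:30 am.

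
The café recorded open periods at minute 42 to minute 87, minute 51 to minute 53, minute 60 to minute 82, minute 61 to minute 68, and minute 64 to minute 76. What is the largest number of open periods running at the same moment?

At minute 64, 4 of the intervals are simultaneously active.
No point has more.

4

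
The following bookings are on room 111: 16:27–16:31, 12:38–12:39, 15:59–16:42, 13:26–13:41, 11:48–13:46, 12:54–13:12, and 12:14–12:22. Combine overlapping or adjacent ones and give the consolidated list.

Sort by start: 11:48-13:46, 12:14-12:22, 12:38-12:39, 12:54-13:12, 13:26-13:41, 15:59-16:42, 16:27-16:31.
12:14-12:22 overlaps/touches 11:48-13:46 → extend to 11:48-13:46.
12:38-12:39 overlaps/touches 11:48-13:46 → extend to 11:48-13:46.
12:54-13:12 overlaps/touches 11:48-13:46 → extend to 11:48-13:46.
13:26-13:41 overlaps/touches 11:48-13:46 → extend to 11:48-13:46.
15:59-16:42 is disjoint → start new block.
16:27-16:31 overlaps/touches 15:59-16:42 → extend to 15:59-16:42.

11:48-13:46, 15:59-16:42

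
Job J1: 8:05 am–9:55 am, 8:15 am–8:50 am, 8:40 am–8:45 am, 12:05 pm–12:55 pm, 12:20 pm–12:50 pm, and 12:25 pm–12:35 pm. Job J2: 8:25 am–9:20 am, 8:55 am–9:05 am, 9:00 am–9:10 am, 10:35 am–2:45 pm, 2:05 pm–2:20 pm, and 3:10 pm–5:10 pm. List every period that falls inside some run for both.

8:25 am-9:20 am, 12:05 pm-12:55 pm

A, merged: 8:05 am-9:55 am, 12:05 pm-12:55 pm.
B, merged: 8:25 am-9:20 am, 10:35 am-2:45 pm, 3:10 pm-5:10 pm.
8:05 am-9:55 am ∩ B → 8:25 am-9:20 am.
12:05 pm-12:55 pm ∩ B → 12:05 pm-12:55 pm.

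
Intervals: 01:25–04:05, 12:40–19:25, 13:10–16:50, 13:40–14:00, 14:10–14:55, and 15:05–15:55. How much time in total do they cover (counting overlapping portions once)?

Merged: 01:25–04:05, 12:40–19:25.
Lengths: 2 h 40 min + 6 h 45 min = 9 h 25 min.

9 h 25 min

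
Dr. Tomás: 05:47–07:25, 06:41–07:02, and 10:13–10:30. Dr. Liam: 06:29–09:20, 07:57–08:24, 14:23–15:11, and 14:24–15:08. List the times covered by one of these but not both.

05:47–06:29, 07:25–09:20, 10:13–10:30, 14:23–15:11

Merge the first list: 05:47–07:25, 10:13–10:30.
Merge the second list: 06:29–09:20, 14:23–15:11.
A \ B = 05:47–06:29, 10:13–10:30.
B \ A = 07:25–09:20, 14:23–15:11.
Union of the two gives the symmetric difference.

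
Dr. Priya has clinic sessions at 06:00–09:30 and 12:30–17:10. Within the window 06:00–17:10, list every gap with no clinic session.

After merging, the occupied span is 06:00–09:30, 12:30–17:10.
Complement within 06:00–17:10: 09:30–12:30.

09:30–12:30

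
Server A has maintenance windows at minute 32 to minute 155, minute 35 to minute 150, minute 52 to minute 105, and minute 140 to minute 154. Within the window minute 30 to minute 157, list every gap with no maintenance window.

After merging, the occupied span is minute 32 to minute 155.
Gaps within minute 30 to minute 157: minute 30 to minute 32, minute 155 to minute 157.

minute 30 to minute 32, minute 155 to minute 157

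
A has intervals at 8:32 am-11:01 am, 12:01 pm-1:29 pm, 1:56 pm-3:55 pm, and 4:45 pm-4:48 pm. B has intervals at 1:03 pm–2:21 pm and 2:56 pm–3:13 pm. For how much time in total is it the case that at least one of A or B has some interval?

6 h 26 min

A ∪ B = 8:32 am–11:01 am, 12:01 pm–3:55 pm, 4:45 pm–4:48 pm.
Total: 2 h 29 min + 3 h 54 min + 3 min = 6 h 26 min.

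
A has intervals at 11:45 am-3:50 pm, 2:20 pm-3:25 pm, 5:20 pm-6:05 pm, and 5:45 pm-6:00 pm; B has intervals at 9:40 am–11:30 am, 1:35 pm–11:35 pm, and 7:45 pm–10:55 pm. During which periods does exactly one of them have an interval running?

Merge the first list: 11:45 am–3:50 pm, 5:20 pm–6:05 pm.
Merge the second list: 9:40 am–11:30 am, 1:35 pm–11:35 pm.
A but not B: 11:45 am–1:35 pm.
B but not A: 9:40 am–11:30 am, 3:50 pm–5:20 pm, 6:05 pm–11:35 pm.
Combining gives A △ B.

9:40 am–11:30 am, 11:45 am–1:35 pm, 3:50 pm–5:20 pm, 6:05 pm–11:35 pm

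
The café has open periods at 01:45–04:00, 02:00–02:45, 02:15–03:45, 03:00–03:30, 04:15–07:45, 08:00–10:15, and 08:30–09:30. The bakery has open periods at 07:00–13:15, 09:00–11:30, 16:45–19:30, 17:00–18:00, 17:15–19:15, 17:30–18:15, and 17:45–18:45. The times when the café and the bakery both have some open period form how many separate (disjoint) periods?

Merge the first list: 01:45–04:00, 04:15–07:45, 08:00–10:15.
Merge the second list: 07:00–13:15, 16:45–19:30.
A ∩ B = 07:00–07:45, 08:00–10:15.
That is 2 disjoint pieces.

2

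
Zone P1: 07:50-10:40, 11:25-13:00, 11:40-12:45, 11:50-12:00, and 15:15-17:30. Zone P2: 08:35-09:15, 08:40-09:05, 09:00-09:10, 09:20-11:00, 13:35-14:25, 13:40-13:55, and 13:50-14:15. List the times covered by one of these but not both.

07:50-08:35, 09:15-09:20, 10:40-11:00, 11:25-13:00, 13:35-14:25, 15:15-17:30

First set merges to 07:50-10:40, 11:25-13:00, 15:15-17:30.
Second set merges to 08:35-09:15, 09:20-11:00, 13:35-14:25.
Only in the first: 07:50-08:35, 09:15-09:20, 11:25-13:00, 15:15-17:30.
Only in the second: 10:40-11:00, 13:35-14:25.
Together these are the periods covered by exactly one.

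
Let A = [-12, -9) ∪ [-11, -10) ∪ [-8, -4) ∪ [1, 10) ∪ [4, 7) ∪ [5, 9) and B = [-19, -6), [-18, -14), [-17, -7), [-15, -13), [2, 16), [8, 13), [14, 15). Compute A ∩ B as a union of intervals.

First set merges to [-12, -9), [-8, -4), [1, 10).
Second set merges to [-19, -6), [2, 16).
[-12, -9) ∩ B → [-12, -9).
[-8, -4) ∩ B → [-8, -6).
[1, 10) ∩ B → [2, 10).

[-12, -9) ∪ [-8, -6) ∪ [2, 10)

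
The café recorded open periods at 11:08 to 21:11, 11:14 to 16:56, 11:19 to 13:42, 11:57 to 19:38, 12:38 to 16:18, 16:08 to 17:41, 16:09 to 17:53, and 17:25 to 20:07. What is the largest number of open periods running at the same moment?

Sweep endpoints in order; track running count of active intervals.
Peak of 6 reached at 16:09.

6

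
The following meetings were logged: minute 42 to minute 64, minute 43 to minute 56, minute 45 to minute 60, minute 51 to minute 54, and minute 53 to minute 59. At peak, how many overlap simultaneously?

At minute 53, 5 of the intervals are simultaneously active.
No point has more.

5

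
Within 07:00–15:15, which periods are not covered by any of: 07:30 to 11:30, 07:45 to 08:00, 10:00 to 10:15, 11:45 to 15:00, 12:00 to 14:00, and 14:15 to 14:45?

07:00–07:30, 11:30–11:45, 15:00–15:15

Covered (merged): 07:30–11:30, 11:45–15:00.
Gaps within 07:00–15:15: 07:00–07:30, 11:30–11:45, 15:00–15:15.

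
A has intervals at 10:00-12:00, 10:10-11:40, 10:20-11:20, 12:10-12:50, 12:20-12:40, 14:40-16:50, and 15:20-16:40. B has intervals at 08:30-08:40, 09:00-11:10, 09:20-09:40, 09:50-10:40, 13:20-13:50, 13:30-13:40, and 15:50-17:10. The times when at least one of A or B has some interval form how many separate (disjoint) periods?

First set merges to 10:00–12:00, 12:10–12:50, 14:40–16:50.
Second set merges to 08:30–08:40, 09:00–11:10, 13:20–13:50, 15:50–17:10.
A ∪ B = 08:30–08:40, 09:00–12:00, 12:10–12:50, 13:20–13:50, 14:40–17:10.
That is 5 disjoint pieces.

5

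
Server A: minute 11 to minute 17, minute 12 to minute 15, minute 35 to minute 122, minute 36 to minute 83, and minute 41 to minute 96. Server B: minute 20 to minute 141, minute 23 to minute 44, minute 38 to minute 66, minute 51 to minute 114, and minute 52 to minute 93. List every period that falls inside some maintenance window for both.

minute 35 to minute 122

A, merged: minute 11 to minute 17, minute 35 to minute 122.
B, merged: minute 20 to minute 141.
minute 11 to minute 17 meets no B interval.
minute 35 to minute 122 ∩ B → minute 35 to minute 122.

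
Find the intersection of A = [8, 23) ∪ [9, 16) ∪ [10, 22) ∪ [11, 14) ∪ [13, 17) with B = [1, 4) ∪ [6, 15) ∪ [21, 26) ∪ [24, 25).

[8, 15) ∪ [21, 23)

A, merged: [8, 23).
B, merged: [1, 4), [6, 15), [21, 26).
[8, 23) meets the second set on [8, 15), [21, 23).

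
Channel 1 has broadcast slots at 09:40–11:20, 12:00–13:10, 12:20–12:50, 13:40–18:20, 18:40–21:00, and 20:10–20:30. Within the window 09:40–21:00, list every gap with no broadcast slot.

The merged coverage is 09:40–11:20, 12:00–13:10, 13:40–18:20, 18:40–21:00.
Complement within 09:40–21:00: 11:20–12:00, 13:10–13:40, 18:20–18:40.

11:20–12:00, 13:10–13:40, 18:20–18:40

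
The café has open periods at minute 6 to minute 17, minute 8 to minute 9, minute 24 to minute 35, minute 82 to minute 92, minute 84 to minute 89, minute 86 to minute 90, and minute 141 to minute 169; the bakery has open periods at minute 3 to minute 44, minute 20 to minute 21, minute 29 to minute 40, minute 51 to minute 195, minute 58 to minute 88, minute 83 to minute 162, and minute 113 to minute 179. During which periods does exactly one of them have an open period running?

A, merged: minute 6 to minute 17, minute 24 to minute 35, minute 82 to minute 92, minute 141 to minute 169.
B, merged: minute 3 to minute 44, minute 51 to minute 195.
A but not B: none.
B but not A: minute 3 to minute 6, minute 17 to minute 24, minute 35 to minute 44, minute 51 to minute 82, minute 92 to minute 141, minute 169 to minute 195.
Combining gives A △ B.

minute 3 to minute 6, minute 17 to minute 24, minute 35 to minute 44, minute 51 to minute 82, minute 92 to minute 141, minute 169 to minute 195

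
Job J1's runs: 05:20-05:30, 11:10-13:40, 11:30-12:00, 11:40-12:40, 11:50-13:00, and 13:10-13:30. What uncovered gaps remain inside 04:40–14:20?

After merging, the occupied span is 05:20–05:30, 11:10–13:40.
Complement within 04:40–14:20: 04:40–05:20, 05:30–11:10, 13:40–14:20.

04:40–05:20, 05:30–11:10, 13:40–14:20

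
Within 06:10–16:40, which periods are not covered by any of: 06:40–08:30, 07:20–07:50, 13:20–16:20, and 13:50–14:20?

Covered (merged): 06:40–08:30, 13:20–16:20.
Complement within 06:10–16:40: 06:10–06:40, 08:30–13:20, 16:20–16:40.

06:10–06:40, 08:30–13:20, 16:20–16:40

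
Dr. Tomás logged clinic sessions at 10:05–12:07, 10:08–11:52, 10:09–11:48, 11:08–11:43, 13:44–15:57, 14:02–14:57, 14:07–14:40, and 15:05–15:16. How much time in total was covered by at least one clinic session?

Merged: 10:05-12:07, 13:44-15:57.
Lengths: 2 h 2 min + 2 h 13 min = 4 h 15 min.

4 h 15 min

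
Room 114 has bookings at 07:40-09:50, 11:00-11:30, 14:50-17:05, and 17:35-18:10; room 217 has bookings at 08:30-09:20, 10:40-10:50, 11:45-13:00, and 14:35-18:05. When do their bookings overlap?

07:40–09:50 overlaps B on 08:30–09:20.
11:00–11:30 falls entirely outside B.
14:50–17:05 overlaps B on 14:50–17:05.
17:35–18:10 overlaps B on 17:35–18:05.

08:30–09:20, 14:50–17:05, 17:35–18:05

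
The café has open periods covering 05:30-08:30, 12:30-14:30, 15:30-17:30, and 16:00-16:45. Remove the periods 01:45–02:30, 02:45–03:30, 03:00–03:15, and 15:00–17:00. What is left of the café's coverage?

05:30-08:30, 12:30-14:30, 17:00-17:30

First set merges to 05:30-08:30, 12:30-14:30, 15:30-17:30.
Second set merges to 01:45-02:30, 02:45-03:30, 15:00-17:00.
05:30-08:30 is untouched.
12:30-14:30 is untouched.
15:30-17:30 with B removed leaves 17:00-17:30.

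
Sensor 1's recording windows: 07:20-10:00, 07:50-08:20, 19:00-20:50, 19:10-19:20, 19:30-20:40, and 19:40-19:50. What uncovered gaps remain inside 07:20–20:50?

10:00-19:00

Covered (merged): 07:20-10:00, 19:00-20:50.
Gaps within 07:20-20:50: 10:00-19:00.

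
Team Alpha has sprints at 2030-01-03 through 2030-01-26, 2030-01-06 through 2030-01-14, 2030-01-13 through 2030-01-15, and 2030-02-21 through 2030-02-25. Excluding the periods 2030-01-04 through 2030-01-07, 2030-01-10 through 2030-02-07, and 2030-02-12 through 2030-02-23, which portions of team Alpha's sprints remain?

Merge the first list: 2030-01-03 through 2030-01-26, 2030-02-21 through 2030-02-25.
2030-01-03 through 2030-01-26 with B removed leaves 2030-01-03 through 2030-01-03, 2030-01-08 through 2030-01-09.
2030-02-21 through 2030-02-25 with B removed leaves 2030-02-24 through 2030-02-25.

2030-01-03 through 2030-01-03, 2030-01-08 through 2030-01-09, 2030-02-24 through 2030-02-25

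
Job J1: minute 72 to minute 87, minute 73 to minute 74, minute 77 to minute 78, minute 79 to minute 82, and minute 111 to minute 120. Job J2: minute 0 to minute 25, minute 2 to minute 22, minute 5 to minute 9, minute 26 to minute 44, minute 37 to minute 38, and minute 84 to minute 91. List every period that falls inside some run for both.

Merge the first list: minute 72 to minute 87, minute 111 to minute 120.
Merge the second list: minute 0 to minute 25, minute 26 to minute 44, minute 84 to minute 91.
minute 72 to minute 87 meets the second set on minute 84 to minute 87.
minute 111 to minute 120: no overlap with the second set.

minute 84 to minute 87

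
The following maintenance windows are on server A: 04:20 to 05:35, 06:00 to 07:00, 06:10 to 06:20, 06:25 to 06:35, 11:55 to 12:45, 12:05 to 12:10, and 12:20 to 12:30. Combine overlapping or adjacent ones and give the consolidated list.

06:00-07:00 is disjoint → start new block.
06:10-06:20 overlaps/touches 06:00-07:00 → extend to 06:00-07:00.
06:25-06:35 overlaps/touches 06:00-07:00 → extend to 06:00-07:00.
11:55-12:45 is disjoint → start new block.
12:05-12:10 overlaps/touches 11:55-12:45 → extend to 11:55-12:45.
12:20-12:30 overlaps/touches 11:55-12:45 → extend to 11:55-12:45.

04:20-05:35, 06:00-07:00, 11:55-12:45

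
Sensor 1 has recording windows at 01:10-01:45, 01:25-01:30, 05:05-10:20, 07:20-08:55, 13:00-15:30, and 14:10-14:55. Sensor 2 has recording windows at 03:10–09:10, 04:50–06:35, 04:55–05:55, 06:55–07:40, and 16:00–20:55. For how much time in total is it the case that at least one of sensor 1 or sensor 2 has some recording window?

Merge the first list: 01:10–01:45, 05:05–10:20, 13:00–15:30.
Merge the second list: 03:10–09:10, 16:00–20:55.
A ∪ B = 01:10–01:45, 03:10–10:20, 13:00–15:30, 16:00–20:55.
Total: 35 min + 7 h 10 min + 2 h 30 min + 4 h 55 min = 15 h 10 min.

15 h 10 min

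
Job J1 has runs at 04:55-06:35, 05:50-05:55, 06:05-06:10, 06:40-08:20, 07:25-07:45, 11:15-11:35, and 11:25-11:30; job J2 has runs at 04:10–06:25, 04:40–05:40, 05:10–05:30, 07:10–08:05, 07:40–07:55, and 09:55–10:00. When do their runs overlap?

A, merged: 04:55–06:35, 06:40–08:20, 11:15–11:35.
B, merged: 04:10–06:25, 07:10–08:05, 09:55–10:00.
04:55–06:35 ∩ B → 04:55–06:25.
06:40–08:20 ∩ B → 07:10–08:05.
11:15–11:35 meets no B interval.

04:55–06:25, 07:10–08:05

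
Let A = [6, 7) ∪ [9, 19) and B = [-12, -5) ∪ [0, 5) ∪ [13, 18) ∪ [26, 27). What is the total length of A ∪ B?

24

A ∪ B = [-12, -5), [0, 5), [6, 7), [9, 19), [26, 27).
Total: 7 + 5 + 1 + 10 + 1 = 24.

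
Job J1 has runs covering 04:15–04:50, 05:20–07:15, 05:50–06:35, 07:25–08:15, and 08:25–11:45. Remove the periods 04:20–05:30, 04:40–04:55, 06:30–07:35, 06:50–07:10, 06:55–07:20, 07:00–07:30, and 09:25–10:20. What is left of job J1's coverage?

A, merged: 04:15-04:50, 05:20-07:15, 07:25-08:15, 08:25-11:45.
B, merged: 04:20-05:30, 06:30-07:35, 09:25-10:20.
04:15-04:50 with B removed leaves 04:15-04:20.
05:20-07:15 with B removed leaves 05:30-06:30.
07:25-08:15 with B removed leaves 07:35-08:15.
08:25-11:45 with B removed leaves 08:25-09:25, 10:20-11:45.

04:15-04:20, 05:30-06:30, 07:35-08:15, 08:25-09:25, 10:20-11:45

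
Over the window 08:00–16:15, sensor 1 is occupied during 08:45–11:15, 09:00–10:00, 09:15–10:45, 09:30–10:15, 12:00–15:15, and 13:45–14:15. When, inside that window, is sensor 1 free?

08:00–08:45, 11:15–12:00, 15:15–16:15

After merging, the occupied span is 08:45–11:15, 12:00–15:15.
Uncovered inside 08:00–16:15: 08:00–08:45, 11:15–12:00, 15:15–16:15.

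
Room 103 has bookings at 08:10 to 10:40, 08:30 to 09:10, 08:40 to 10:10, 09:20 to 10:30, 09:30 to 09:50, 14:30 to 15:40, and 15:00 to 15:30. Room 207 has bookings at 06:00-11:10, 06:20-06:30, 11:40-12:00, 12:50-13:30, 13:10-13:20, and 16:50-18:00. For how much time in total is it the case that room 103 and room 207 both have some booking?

2 h 30 min

First set merges to 08:10–10:40, 14:30–15:40.
Second set merges to 06:00–11:10, 11:40–12:00, 12:50–13:30, 16:50–18:00.
A ∩ B = 08:10–10:40.
Total: 2 h 30 min.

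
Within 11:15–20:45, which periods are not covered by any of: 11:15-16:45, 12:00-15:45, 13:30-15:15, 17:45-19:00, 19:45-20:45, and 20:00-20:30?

Covered (merged): 11:15–16:45, 17:45–19:00, 19:45–20:45.
Complement within 11:15–20:45: 16:45–17:45, 19:00–19:45.

16:45–17:45, 19:00–19:45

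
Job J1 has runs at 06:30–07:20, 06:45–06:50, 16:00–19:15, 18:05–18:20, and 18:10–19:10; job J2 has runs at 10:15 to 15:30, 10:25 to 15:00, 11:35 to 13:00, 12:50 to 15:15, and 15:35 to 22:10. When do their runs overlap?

16:00-19:15

Merge the first list: 06:30-07:20, 16:00-19:15.
Merge the second list: 10:15-15:30, 15:35-22:10.
06:30-07:20: no overlap with the second set.
16:00-19:15 meets the second set on 16:00-19:15.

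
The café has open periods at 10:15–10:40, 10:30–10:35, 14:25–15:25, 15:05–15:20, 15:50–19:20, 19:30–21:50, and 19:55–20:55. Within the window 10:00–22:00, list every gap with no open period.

The merged coverage is 10:15-10:40, 14:25-15:25, 15:50-19:20, 19:30-21:50.
Complement within 10:00-22:00: 10:00-10:15, 10:40-14:25, 15:25-15:50, 19:20-19:30, 21:50-22:00.

10:00-10:15, 10:40-14:25, 15:25-15:50, 19:20-19:30, 21:50-22:00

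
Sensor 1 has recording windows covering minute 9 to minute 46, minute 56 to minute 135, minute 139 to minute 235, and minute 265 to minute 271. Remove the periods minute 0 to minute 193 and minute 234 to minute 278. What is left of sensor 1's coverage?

minute 193 to minute 234

minute 9 to minute 46 lies entirely inside B → drops out.
minute 56 to minute 135 lies entirely inside B → drops out.
minute 139 to minute 235 with B removed leaves minute 193 to minute 234.
minute 265 to minute 271 lies entirely inside B → drops out.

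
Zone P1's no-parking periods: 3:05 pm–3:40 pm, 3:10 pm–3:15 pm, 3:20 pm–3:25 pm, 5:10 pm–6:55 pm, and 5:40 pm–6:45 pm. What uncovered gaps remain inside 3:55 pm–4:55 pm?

Covered (merged): 3:05 pm-3:40 pm, 5:10 pm-6:55 pm.
Uncovered inside 3:55 pm-4:55 pm: 3:55 pm-4:55 pm.

3:55 pm-4:55 pm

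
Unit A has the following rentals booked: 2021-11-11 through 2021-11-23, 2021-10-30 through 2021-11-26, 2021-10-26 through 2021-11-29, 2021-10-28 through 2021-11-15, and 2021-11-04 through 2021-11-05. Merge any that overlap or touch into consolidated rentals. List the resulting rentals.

Sort by start: 2021-10-26 through 2021-11-29, 2021-10-28 through 2021-11-15, 2021-10-30 through 2021-11-26, 2021-11-04 through 2021-11-05, 2021-11-11 through 2021-11-23.
2021-10-28 through 2021-11-15 overlaps/touches 2021-10-26 through 2021-11-29 → extend to 2021-10-26 through 2021-11-29.
2021-10-30 through 2021-11-26 overlaps/touches 2021-10-26 through 2021-11-29 → extend to 2021-10-26 through 2021-11-29.
2021-11-04 through 2021-11-05 overlaps/touches 2021-10-26 through 2021-11-29 → extend to 2021-10-26 through 2021-11-29.
2021-11-11 through 2021-11-23 overlaps/touches 2021-10-26 through 2021-11-29 → extend to 2021-10-26 through 2021-11-29.

2021-10-26 through 2021-11-29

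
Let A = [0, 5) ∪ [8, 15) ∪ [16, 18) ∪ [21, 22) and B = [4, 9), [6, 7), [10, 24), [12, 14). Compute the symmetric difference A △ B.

Merge the second list: [4, 9), [10, 24).
A \ B = [0, 4), [9, 10).
B \ A = [5, 8), [15, 16), [18, 21), [22, 24).
Union of the two gives the symmetric difference.

[0, 4) ∪ [5, 8) ∪ [9, 10) ∪ [15, 16) ∪ [18, 21) ∪ [22, 24)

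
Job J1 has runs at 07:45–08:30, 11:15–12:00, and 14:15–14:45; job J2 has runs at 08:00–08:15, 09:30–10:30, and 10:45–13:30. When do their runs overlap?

07:45–08:30 overlaps B on 08:00–08:15.
11:15–12:00 overlaps B on 11:15–12:00.
14:15–14:45 falls entirely outside B.

08:00–08:15, 11:15–12:00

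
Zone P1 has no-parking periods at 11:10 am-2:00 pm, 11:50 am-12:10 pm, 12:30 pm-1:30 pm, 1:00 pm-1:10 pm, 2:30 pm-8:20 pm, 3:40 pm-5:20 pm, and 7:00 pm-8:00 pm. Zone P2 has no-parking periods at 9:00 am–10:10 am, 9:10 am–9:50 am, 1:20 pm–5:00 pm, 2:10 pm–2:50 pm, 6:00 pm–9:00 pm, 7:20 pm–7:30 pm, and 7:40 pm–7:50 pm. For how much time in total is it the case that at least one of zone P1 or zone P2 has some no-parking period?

11 h

First set merges to 11:10 am-2:00 pm, 2:30 pm-8:20 pm.
Second set merges to 9:00 am-10:10 am, 1:20 pm-5:00 pm, 6:00 pm-9:00 pm.
A ∪ B = 9:00 am-10:10 am, 11:10 am-9:00 pm.
Total: 1 h 10 min + 9 h 50 min = 11 h.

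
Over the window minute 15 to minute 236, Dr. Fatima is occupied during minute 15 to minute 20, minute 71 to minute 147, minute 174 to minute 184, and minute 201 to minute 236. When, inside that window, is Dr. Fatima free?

Covered (merged): minute 15 to minute 20, minute 71 to minute 147, minute 174 to minute 184, minute 201 to minute 236.
Complement within minute 15 to minute 236: minute 20 to minute 71, minute 147 to minute 174, minute 184 to minute 201.

minute 20 to minute 71, minute 147 to minute 174, minute 184 to minute 201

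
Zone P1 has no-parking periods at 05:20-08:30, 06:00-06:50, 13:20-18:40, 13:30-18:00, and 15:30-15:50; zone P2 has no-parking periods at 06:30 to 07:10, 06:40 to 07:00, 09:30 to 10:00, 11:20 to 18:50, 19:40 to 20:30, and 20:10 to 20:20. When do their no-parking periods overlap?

Merge the first list: 05:20–08:30, 13:20–18:40.
Merge the second list: 06:30–07:10, 09:30–10:00, 11:20–18:50, 19:40–20:30.
05:20–08:30 overlaps B on 06:30–07:10.
13:20–18:40 overlaps B on 13:20–18:40.

06:30–07:10, 13:20–18:40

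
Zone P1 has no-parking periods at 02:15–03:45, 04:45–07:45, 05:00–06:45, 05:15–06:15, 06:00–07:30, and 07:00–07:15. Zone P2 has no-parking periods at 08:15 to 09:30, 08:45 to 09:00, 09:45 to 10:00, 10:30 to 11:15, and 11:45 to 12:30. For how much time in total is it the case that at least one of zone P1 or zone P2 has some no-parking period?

First set merges to 02:15-03:45, 04:45-07:45.
Second set merges to 08:15-09:30, 09:45-10:00, 10:30-11:15, 11:45-12:30.
A ∪ B = 02:15-03:45, 04:45-07:45, 08:15-09:30, 09:45-10:00, 10:30-11:15, 11:45-12:30.
Total: 1 h 30 min + 3 h + 1 h 15 min + 15 min + 45 min + 45 min = 7 h 30 min.

7 h 30 min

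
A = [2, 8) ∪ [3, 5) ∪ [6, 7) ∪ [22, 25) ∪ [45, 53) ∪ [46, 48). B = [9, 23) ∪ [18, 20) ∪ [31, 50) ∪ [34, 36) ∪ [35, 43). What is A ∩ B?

[22, 23) ∪ [45, 50)

First set merges to [2, 8), [22, 25), [45, 53).
Second set merges to [9, 23), [31, 50).
[2, 8): no overlap with the second set.
[22, 25) meets the second set on [22, 23).
[45, 53) meets the second set on [45, 50).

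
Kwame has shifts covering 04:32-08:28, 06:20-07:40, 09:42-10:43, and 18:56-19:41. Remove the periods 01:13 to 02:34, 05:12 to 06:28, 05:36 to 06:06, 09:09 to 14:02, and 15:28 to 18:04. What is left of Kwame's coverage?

Merge the first list: 04:32–08:28, 09:42–10:43, 18:56–19:41.
Merge the second list: 01:13–02:34, 05:12–06:28, 09:09–14:02, 15:28–18:04.
04:32–08:28 \ B = 04:32–05:12, 06:28–08:28.
09:42–10:43: entirely removed.
18:56–19:41: nothing removed.

04:32–05:12, 06:28–08:28, 18:56–19:41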